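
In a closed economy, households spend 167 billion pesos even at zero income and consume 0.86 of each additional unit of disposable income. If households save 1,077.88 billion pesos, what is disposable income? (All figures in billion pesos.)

Y = 8892

S = Y − C = -167 + 0.14Y
-167 + 0.14Y = 1077.88, so 0.14Y = 1244.88 and Y = 8892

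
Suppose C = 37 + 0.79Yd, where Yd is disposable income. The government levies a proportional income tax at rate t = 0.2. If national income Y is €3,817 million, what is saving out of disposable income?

Yd = (1 − 0.2)(3817) = 0.8(3817) = 3053.6
C = 37 + 0.79(3053.6) = 37 + 2412.344 = 2449.344
S = Yd − C = 3053.6 − 2449.344 = 604.256

S = 604.256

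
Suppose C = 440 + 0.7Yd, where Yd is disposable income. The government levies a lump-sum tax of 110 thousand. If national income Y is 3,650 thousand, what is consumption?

C = 2918

Yd = Y − T = 3650 − 110 = 3540
C = 440 + 0.7(3540) = 440 + 2478 = 2918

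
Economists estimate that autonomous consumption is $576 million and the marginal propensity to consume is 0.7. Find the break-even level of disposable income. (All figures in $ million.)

At break-even, C = Y: 576 + 0.7Y = Y
0.3Y = 576, so Y = 576/0.3 = 1920

Y = 1920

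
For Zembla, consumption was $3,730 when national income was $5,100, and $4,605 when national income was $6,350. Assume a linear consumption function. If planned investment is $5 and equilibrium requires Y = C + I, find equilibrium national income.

MPC = (4605 − 3730)/(6350 − 5100) = 875/1250 = 0.7
a = 3730 − 0.7(5100) = 160
Equilibrium: Y = 160 + 0.7Y + 5
0.3Y = 165, so Y = 165/0.3 = 550

Y = 550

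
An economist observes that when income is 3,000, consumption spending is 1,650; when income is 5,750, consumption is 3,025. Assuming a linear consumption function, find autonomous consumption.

MPC = ΔC/ΔY = (3025 − 1650)/(5750 − 3000) = 1375/2750 = 0.5
a = C − MPC·Y = 1650 − 0.5(3000) = 1650 − 1500 = 150

a = 150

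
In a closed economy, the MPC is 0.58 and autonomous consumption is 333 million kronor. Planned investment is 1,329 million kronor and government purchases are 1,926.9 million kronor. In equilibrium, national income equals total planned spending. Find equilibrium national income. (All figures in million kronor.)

Y = C + I + G = 333 + 0.58Y + 1329 + 1926.9
Y − 0.58Y = 3588.9
0.42Y = 3588.9, so Y = 3588.9/0.42 = 8545

Y = 8545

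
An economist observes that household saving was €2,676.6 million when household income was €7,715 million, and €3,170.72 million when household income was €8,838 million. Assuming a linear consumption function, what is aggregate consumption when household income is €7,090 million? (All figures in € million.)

MPS = ΔS/ΔY = (3170.72 − 2676.6)/(8838 − 7715) = 494.12/1123 = 0.44
MPC = 1 − MPS = 0.56
Autonomous saving = 2676.6 − 0.44(7715) = -718, so a = 718
C = 718 + 0.56(7090) = 718 + 3970.4 = 4688.4

C = 4688.4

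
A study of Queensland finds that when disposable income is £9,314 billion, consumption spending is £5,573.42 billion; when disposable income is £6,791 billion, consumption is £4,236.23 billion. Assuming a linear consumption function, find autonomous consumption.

a = 637

MPC = ΔC/ΔY = (5573.42 − 4236.23)/(9314 − 6791) = 1337.19/2523 = 0.53
a = C − MPC·Y = 4236.23 − 0.53(6791) = 4236.23 − 3599.23 = 637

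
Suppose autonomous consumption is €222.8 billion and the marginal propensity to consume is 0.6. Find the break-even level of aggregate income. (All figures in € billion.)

At break-even, C = Y: 222.8 + 0.6Y = Y
0.4Y = 222.8, so Y = 222.8/0.4 = 557

Y = 557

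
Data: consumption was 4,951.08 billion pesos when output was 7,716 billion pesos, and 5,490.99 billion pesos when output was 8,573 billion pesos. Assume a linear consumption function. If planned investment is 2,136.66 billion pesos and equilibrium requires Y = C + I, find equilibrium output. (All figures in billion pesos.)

MPC = (5490.99 − 4951.08)/(8573 − 7716) = 539.91/857 = 0.63
a = 4951.08 − 0.63(7716) = 90
Equilibrium: Y = 90 + 0.63Y + 2136.66
0.37Y = 2226.66, so Y = 2226.66/0.37 = 6018

Y = 6018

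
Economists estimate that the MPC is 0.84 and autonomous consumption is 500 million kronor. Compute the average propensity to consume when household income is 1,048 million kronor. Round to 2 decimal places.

APC = 1.32

C = 500 + 0.84(1048) = 1380.32
APC = C/Y = 1380.32/1048 = 1.32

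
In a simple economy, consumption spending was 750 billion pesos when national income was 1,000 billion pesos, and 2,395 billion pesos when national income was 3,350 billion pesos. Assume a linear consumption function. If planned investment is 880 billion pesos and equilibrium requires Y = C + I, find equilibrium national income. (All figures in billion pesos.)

MPC = (2395 − 750)/(3350 − 1000) = 1645/2350 = 0.7
a = 750 − 0.7(1000) = 50
Equilibrium: Y = 50 + 0.7Y + 880
0.3Y = 930, so Y = 930/0.3 = 3100

Y = 3100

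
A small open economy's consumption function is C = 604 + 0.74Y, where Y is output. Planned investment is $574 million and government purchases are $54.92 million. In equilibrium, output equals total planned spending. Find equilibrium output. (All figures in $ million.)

Y = C + I + G = 604 + 0.74Y + 574 + 54.92
Y − 0.74Y = 1232.92
0.26Y = 1232.92, so Y = 1232.92/0.26 = 4742

Y = 4742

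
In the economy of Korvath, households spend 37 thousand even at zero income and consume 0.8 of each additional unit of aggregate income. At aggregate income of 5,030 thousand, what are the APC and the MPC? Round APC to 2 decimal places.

MPC = 0.8 (the slope of the consumption function)
C = 37 + 0.8(5030) = 4061, so APC = 4061/5030 = 0.81

APC = 0.81; MPC = 0.8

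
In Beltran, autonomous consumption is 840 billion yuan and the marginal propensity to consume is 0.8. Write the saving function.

S = -840 + 0.2Y

S = Y − C = Y − (840 + 0.8Y) = -840 + (1 − 0.8)Y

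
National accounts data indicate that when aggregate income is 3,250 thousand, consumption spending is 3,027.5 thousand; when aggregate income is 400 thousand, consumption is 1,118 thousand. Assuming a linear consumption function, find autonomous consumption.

MPC = ΔC/ΔY = (3027.5 − 1118)/(3250 − 400) = 1909.5/2850 = 0.67
a = C − MPC·Y = 1118 − 0.67(400) = 1118 − 268 = 850

a = 850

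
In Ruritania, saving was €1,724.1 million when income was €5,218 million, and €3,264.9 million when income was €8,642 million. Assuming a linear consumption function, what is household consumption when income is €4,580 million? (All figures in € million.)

C = 3143

MPS = ΔS/ΔY = (3264.9 − 1724.1)/(8642 − 5218) = 1540.8/3424 = 0.45
MPC = 1 − MPS = 0.55
Autonomous saving = 1724.1 − 0.45(5218) = -624, so a = 624
C = 624 + 0.55(4580) = 624 + 2519 = 3143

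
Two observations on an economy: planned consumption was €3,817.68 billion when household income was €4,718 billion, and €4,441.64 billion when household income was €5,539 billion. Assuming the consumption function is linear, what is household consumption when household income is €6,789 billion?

C = 5391.64

MPC = (4441.64 − 3817.68)/(5539 − 4718) = 623.96/821 = 0.76
a = 3817.68 − 0.76(4718) = 3817.68 − 3585.68 = 232
C = 232 + 0.76(6789) = 232 + 5159.64 = 5391.64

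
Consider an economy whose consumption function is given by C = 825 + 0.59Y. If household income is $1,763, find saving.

S = -102.17

C = 825 + 0.59(1763) = 825 + 1040.17 = 1865.17
S = Y − C = 1763 − 1865.17 = -102.17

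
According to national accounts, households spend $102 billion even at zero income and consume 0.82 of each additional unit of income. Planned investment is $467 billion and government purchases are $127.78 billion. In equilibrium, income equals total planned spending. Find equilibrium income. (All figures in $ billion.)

Y = 3871

Y = C + I + G = 102 + 0.82Y + 467 + 127.78
Y − 0.82Y = 696.78
0.18Y = 696.78, so Y = 696.78/0.18 = 3871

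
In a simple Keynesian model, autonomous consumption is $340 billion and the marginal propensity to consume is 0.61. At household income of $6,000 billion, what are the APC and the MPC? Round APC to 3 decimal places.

MPC = 0.61 (the slope of the consumption function)
C = 340 + 0.61(6000) = 4000, so APC = 4000/6000 = 0.667

APC = 0.667; MPC = 0.61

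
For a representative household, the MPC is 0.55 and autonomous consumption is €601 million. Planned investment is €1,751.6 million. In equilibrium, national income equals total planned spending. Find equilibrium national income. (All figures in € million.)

Y = C + I = 601 + 0.55Y + 1751.6
Y − 0.55Y = 2352.6
0.45Y = 2352.6, so Y = 2352.6/0.45 = 5228

Y = 5228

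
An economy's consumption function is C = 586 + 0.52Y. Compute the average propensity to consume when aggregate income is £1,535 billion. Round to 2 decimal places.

APC = 0.90

C = 586 + 0.52(1535) = 1384.2
APC = C/Y = 1384.2/1535 = 0.90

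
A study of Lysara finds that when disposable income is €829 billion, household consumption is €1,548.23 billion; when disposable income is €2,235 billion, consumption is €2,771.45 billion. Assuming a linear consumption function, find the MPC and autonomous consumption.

MPC = ΔC/ΔY = (2771.45 − 1548.23)/(2235 − 829) = 1223.22/1406 = 0.87
a = C − MPC·Y = 1548.23 − 0.87(829) = 1548.23 − 721.23 = 827

MPC = 0.87; a = 827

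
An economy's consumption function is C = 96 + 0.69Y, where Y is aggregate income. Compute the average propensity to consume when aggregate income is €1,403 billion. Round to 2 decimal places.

C = 96 + 0.69(1403) = 1064.07
APC = C/Y = 1064.07/1403 = 0.76

APC = 0.76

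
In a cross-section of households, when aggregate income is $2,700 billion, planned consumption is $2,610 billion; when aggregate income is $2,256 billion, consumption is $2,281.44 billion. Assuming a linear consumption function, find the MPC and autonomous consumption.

MPC = ΔC/ΔY = (2610 − 2281.44)/(2700 − 2256) = 328.56/444 = 0.74
a = C − MPC·Y = 2281.44 − 0.74(2256) = 2281.44 − 1669.44 = 612

MPC = 0.74; a = 612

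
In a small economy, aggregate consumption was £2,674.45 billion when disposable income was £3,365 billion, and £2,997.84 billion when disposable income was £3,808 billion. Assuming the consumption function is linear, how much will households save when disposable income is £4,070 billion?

MPC = (2997.84 − 2674.45)/(3808 − 3365) = 323.39/443 = 0.73
a = 2674.45 − 0.73(3365) = 2674.45 − 2456.45 = 218
C = 218 + 0.73(4070) = 3189.1
S = 4070 − 3189.1 = 880.9

S = 880.9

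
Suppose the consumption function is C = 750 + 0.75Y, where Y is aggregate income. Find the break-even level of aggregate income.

Y = 3000

At break-even, C = Y: 750 + 0.75Y = Y
0.25Y = 750, so Y = 750/0.25 = 3000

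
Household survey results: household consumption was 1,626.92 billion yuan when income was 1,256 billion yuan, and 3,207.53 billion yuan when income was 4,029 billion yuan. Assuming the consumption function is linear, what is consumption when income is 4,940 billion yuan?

C = 3726.8

MPC = (3207.53 − 1626.92)/(4029 − 1256) = 1580.61/2773 = 0.57
a = 1626.92 − 0.57(1256) = 1626.92 − 715.92 = 911
C = 911 + 0.57(4940) = 911 + 2815.8 = 3726.8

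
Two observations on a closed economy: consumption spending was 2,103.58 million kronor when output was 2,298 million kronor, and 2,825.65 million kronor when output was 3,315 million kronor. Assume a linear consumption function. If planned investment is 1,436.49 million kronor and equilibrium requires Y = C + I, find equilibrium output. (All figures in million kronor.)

Y = 6581

MPC = (2825.65 − 2103.58)/(3315 − 2298) = 722.07/1017 = 0.71
a = 2103.58 − 0.71(2298) = 472
Equilibrium: Y = 472 + 0.71Y + 1436.49
0.29Y = 1908.49, so Y = 1908.49/0.29 = 6581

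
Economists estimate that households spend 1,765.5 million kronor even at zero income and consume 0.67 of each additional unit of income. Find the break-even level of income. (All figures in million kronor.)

Y = 5350

At break-even, C = Y: 1765.5 + 0.67Y = Y
0.33Y = 1765.5, so Y = 1765.5/0.33 = 5350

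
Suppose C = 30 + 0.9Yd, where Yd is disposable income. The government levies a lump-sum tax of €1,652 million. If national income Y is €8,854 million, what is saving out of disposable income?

Yd = Y − T = 8854 − 1652 = 7202
C = 30 + 0.9(7202) = 30 + 6481.8 = 6511.8
S = Yd − C = 7202 − 6511.8 = 690.2

S = 690.2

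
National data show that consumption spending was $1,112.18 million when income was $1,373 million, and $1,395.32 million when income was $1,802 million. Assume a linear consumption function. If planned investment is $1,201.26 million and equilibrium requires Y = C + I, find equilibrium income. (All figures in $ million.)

Y = 4139

MPC = (1395.32 − 1112.18)/(1802 − 1373) = 283.14/429 = 0.66
a = 1112.18 − 0.66(1373) = 206
Equilibrium: Y = 206 + 0.66Y + 1201.26
0.34Y = 1407.26, so Y = 1407.26/0.34 = 4139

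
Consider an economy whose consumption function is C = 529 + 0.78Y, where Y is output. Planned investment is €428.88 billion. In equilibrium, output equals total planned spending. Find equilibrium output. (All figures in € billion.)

Y = C + I = 529 + 0.78Y + 428.88
Y − 0.78Y = 957.88
0.22Y = 957.88, so Y = 957.88/0.22 = 4354

Y = 4354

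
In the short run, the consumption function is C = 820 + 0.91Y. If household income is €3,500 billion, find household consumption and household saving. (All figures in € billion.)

C = 820 + 0.91(3500) = 820 + 3185 = 4005
S = Y − C = 3500 − 4005 = -505

C = 4005; S = -505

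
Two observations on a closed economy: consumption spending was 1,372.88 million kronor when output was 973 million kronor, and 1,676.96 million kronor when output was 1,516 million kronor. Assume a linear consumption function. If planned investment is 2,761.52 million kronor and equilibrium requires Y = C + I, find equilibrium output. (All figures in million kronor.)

Y = 8158

MPC = (1676.96 − 1372.88)/(1516 − 973) = 304.08/543 = 0.56
a = 1372.88 − 0.56(973) = 828
Equilibrium: Y = 828 + 0.56Y + 2761.52
0.44Y = 3589.52, so Y = 3589.52/0.44 = 8158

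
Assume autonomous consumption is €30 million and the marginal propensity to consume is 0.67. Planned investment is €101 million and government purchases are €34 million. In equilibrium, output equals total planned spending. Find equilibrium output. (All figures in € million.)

Y = 500

Y = C + I + G = 30 + 0.67Y + 101 + 34
Y − 0.67Y = 165
0.33Y = 165, so Y = 165/0.33 = 500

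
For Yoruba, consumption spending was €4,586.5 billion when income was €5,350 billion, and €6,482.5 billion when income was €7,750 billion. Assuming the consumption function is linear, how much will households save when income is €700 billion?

MPC = (6482.5 − 4586.5)/(7750 − 5350) = 1896/2400 = 0.79
a = 4586.5 − 0.79(5350) = 4586.5 − 4226.5 = 360
C = 360 + 0.79(700) = 913
S = 700 − 913 = -213

S = -213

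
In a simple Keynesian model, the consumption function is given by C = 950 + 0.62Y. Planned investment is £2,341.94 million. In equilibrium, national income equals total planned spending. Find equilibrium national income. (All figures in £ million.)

Y = C + I = 950 + 0.62Y + 2341.94
Y − 0.62Y = 3291.94
0.38Y = 3291.94, so Y = 3291.94/0.38 = 8663

Y = 8663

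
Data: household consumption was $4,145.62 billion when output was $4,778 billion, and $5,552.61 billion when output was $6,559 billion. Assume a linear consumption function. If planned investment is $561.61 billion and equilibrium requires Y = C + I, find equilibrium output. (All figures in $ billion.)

Y = 4441

MPC = (5552.61 − 4145.62)/(6559 − 4778) = 1406.99/1781 = 0.79
a = 4145.62 − 0.79(4778) = 371
Equilibrium: Y = 371 + 0.79Y + 561.61
0.21Y = 932.61, so Y = 932.61/0.21 = 4441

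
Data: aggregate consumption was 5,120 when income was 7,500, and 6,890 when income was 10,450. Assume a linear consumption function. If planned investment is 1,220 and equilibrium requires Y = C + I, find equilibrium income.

Y = 4600

MPC = (6890 − 5120)/(10450 − 7500) = 1770/2950 = 0.6
a = 5120 − 0.6(7500) = 620
Equilibrium: Y = 620 + 0.6Y + 1220
0.4Y = 1840, so Y = 1840/0.4 = 4600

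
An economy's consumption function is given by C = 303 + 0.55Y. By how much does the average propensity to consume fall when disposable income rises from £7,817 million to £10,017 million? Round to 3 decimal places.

ΔAPC = 0.009

At Y = 7817: C = 303 + 0.55(7817) = 4602.35, APC = 4602.35/7817 = 0.5888
At Y = 10017: C = 5812.35, APC = 5812.35/10017 = 0.5802
Fall in APC = 0.5888 − 0.5802 = 0.0086 ≈ 0.009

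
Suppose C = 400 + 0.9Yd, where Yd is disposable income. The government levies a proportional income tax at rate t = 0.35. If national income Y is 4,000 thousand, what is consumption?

Yd = (1 − 0.35)(4000) = 0.65(4000) = 2600
C = 400 + 0.9(2600) = 400 + 2340 = 2740

C = 2740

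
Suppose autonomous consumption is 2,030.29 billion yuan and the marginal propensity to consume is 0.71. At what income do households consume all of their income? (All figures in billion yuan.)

At break-even, C = Y: 2030.29 + 0.71Y = Y
0.29Y = 2030.29, so Y = 2030.29/0.29 = 7001

Y = 7001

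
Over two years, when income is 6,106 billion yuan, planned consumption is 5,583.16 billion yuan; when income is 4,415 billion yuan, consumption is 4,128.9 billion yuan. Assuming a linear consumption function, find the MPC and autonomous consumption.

MPC = 0.86; a = 332

MPC = ΔC/ΔY = (5583.16 − 4128.9)/(6106 − 4415) = 1454.26/1691 = 0.86
a = C − MPC·Y = 4128.9 − 0.86(4415) = 4128.9 − 3796.9 = 332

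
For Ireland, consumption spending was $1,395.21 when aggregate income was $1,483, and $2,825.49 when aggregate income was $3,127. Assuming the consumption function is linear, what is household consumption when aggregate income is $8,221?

C = 7257.27

MPC = (2825.49 − 1395.21)/(3127 − 1483) = 1430.28/1644 = 0.87
a = 1395.21 − 0.87(1483) = 1395.21 − 1290.21 = 105
C = 105 + 0.87(8221) = 105 + 7152.27 = 7257.27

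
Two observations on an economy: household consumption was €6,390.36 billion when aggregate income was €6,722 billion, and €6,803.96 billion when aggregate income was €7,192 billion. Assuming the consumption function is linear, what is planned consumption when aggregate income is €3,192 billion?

C = 3283.96

MPC = (6803.96 − 6390.36)/(7192 − 6722) = 413.6/470 = 0.88
a = 6390.36 − 0.88(6722) = 6390.36 − 5915.36 = 475
C = 475 + 0.88(3192) = 475 + 2808.96 = 3283.96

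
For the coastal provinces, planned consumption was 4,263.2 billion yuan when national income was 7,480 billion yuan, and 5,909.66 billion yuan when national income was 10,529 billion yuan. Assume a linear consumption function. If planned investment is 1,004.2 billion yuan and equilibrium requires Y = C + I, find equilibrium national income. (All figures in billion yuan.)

MPC = (5909.66 − 4263.2)/(10529 − 7480) = 1646.46/3049 = 0.54
a = 4263.2 − 0.54(7480) = 224
Equilibrium: Y = 224 + 0.54Y + 1004.2
0.46Y = 1228.2, so Y = 1228.2/0.46 = 2670

Y = 2670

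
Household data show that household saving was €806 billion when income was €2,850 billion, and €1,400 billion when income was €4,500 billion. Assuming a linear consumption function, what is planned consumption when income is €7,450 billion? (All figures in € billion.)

MPS = ΔS/ΔY = (1400 − 806)/(4500 − 2850) = 594/1650 = 0.36
MPC = 1 − MPS = 0.64
Autonomous saving = 806 − 0.36(2850) = -220, so a = 220
C = 220 + 0.64(7450) = 220 + 4768 = 4988

C = 4988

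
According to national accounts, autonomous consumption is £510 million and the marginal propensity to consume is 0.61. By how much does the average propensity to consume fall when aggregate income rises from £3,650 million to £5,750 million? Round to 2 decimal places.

At Y = 3650: C = 510 + 0.61(3650) = 2736.5, APC = 2736.5/3650 = 0.750
At Y = 5750: C = 4017.5, APC = 4017.5/5750 = 0.699
Fall in APC = 0.750 − 0.699 = 0.051 ≈ 0.05

ΔAPC = 0.05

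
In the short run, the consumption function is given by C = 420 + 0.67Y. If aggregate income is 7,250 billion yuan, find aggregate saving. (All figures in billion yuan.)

S = 1972.5

C = 420 + 0.67(7250) = 420 + 4857.5 = 5277.5
S = Y − C = 7250 − 5277.5 = 1972.5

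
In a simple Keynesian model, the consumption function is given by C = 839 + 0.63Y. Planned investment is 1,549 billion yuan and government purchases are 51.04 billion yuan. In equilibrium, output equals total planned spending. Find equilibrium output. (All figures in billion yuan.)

Y = 6592

Y = C + I + G = 839 + 0.63Y + 1549 + 51.04
Y − 0.63Y = 2439.04
0.37Y = 2439.04, so Y = 2439.04/0.37 = 6592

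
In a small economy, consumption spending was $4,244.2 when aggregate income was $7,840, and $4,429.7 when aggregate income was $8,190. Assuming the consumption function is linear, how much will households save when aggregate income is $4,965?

S = 2244.55

MPC = (4429.7 − 4244.2)/(8190 − 7840) = 185.5/350 = 0.53
a = 4244.2 − 0.53(7840) = 4244.2 − 4155.2 = 89
C = 89 + 0.53(4965) = 2720.45
S = 4965 − 2720.45 = 2244.55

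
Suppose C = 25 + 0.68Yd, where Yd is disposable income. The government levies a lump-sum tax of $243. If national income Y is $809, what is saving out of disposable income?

S = 156.12

Yd = Y − T = 809 − 243 = 566
C = 25 + 0.68(566) = 25 + 384.88 = 409.88
S = Yd − C = 566 − 409.88 = 156.12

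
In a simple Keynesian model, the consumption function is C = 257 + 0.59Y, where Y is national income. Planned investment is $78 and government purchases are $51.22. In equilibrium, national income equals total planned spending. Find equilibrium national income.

Y = 942

Y = C + I + G = 257 + 0.59Y + 78 + 51.22
Y − 0.59Y = 386.22
0.41Y = 386.22, so Y = 386.22/0.41 = 942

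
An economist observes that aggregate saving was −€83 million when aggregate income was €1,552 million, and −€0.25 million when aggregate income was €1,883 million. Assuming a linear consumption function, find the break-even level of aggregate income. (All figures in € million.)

Y = 1884

MPS = ΔS/ΔY = (-0.25 − (-83))/(1883 − 1552) = 82.75/331 = 0.25
MPC = 1 − MPS = 0.75
From S(1552) = -83: −a + 0.25(1552) = -83, so a = 388 − (-83) = 471
Break-even (S = 0): Y = a/MPS = 471/0.25 = 1884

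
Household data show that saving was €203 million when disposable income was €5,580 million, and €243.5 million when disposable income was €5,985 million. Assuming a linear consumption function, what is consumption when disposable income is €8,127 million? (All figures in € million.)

MPS = ΔS/ΔY = (243.5 − 203)/(5985 − 5580) = 40.5/405 = 0.1
MPC = 1 − MPS = 0.9
Autonomous saving = 203 − 0.1(5580) = -355, so a = 355
C = 355 + 0.9(8127) = 355 + 7314.3 = 7669.3

C = 7669.3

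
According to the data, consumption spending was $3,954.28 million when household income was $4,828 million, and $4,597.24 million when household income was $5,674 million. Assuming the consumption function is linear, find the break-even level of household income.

MPC = (4597.24 − 3954.28)/(5674 − 4828) = 642.96/846 = 0.76
a = 3954.28 − 0.76(4828) = 3954.28 − 3669.28 = 285
Break-even: Y = a/(1−MPC) = 285/0.24 = 1187.5

Y = 1187.5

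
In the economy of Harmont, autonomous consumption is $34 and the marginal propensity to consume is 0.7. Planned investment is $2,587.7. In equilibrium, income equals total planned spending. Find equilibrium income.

Y = C + I = 34 + 0.7Y + 2587.7
Y − 0.7Y = 2621.7
0.3Y = 2621.7, so Y = 2621.7/0.3 = 8739

Y = 8739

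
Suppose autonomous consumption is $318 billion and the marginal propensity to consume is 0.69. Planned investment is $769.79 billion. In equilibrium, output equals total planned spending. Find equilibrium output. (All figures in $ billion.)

Y = 3509

Y = C + I = 318 + 0.69Y + 769.79
Y − 0.69Y = 1087.79
0.31Y = 1087.79, so Y = 1087.79/0.31 = 3509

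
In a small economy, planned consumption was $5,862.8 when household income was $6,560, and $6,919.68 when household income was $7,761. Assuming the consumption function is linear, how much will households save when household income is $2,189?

S = 172.68

MPC = (6919.68 − 5862.8)/(7761 − 6560) = 1056.88/1201 = 0.88
a = 5862.8 − 0.88(6560) = 5862.8 − 5772.8 = 90
C = 90 + 0.88(2189) = 2016.32
S = 2189 − 2016.32 = 172.68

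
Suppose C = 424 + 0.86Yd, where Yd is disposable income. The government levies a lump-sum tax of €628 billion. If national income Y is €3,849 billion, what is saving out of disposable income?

S = 26.94

Yd = Y − T = 3849 − 628 = 3221
C = 424 + 0.86(3221) = 424 + 2770.06 = 3194.06
S = Yd − C = 3221 − 3194.06 = 26.94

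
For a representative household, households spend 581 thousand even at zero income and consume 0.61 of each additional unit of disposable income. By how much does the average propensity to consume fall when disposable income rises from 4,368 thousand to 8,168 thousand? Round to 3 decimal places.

At Y = 4368: C = 581 + 0.61(4368) = 3245.48, APC = 3245.48/4368 = 0.7430
At Y = 8168: C = 5563.48, APC = 5563.48/8168 = 0.6811
Fall in APC = 0.7430 − 0.6811 = 0.0619 ≈ 0.062

ΔAPC = 0.062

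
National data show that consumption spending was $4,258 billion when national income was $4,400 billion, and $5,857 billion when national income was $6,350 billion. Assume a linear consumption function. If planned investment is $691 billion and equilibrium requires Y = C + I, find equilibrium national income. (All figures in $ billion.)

Y = 7450

MPC = (5857 − 4258)/(6350 − 4400) = 1599/1950 = 0.82
a = 4258 − 0.82(4400) = 650
Equilibrium: Y = 650 + 0.82Y + 691
0.18Y = 1341, so Y = 1341/0.18 = 7450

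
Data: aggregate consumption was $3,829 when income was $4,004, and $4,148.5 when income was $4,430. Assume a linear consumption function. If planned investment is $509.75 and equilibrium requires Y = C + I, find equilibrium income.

MPC = (4148.5 − 3829)/(4430 − 4004) = 319.5/426 = 0.75
a = 3829 − 0.75(4004) = 826
Equilibrium: Y = 826 + 0.75Y + 509.75
0.25Y = 1335.75, so Y = 1335.75/0.25 = 5343

Y = 5343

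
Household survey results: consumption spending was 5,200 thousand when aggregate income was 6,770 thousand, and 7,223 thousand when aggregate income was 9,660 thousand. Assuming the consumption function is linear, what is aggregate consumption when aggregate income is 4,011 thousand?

MPC = (7223 − 5200)/(9660 − 6770) = 2023/2890 = 0.7
a = 5200 − 0.7(6770) = 5200 − 4739 = 461
C = 461 + 0.7(4011) = 461 + 2807.7 = 3268.7

C = 3268.7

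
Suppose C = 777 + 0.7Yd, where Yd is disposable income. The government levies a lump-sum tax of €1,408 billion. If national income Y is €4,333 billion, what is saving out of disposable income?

S = 100.5

Yd = Y − T = 4333 − 1408 = 2925
C = 777 + 0.7(2925) = 777 + 2047.5 = 2824.5
S = Yd − C = 2925 − 2824.5 = 100.5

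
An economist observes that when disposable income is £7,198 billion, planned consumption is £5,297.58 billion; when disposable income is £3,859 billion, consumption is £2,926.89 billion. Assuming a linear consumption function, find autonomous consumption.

MPC = ΔC/ΔY = (5297.58 − 2926.89)/(7198 − 3859) = 2370.69/3339 = 0.71
a = C − MPC·Y = 2926.89 − 0.71(3859) = 2926.89 − 2739.89 = 187

a = 187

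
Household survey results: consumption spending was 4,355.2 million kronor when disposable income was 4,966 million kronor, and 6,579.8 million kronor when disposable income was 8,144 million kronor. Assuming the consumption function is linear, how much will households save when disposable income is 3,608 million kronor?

S = 203.4

MPC = (6579.8 − 4355.2)/(8144 − 4966) = 2224.6/3178 = 0.7
a = 4355.2 − 0.7(4966) = 4355.2 − 3476.2 = 879
C = 879 + 0.7(3608) = 3404.6
S = 3608 − 3404.6 = 203.4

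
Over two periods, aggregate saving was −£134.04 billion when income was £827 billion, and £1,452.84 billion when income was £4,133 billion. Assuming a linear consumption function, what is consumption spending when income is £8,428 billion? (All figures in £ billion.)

MPS = ΔS/ΔY = (1452.84 − (-134.04))/(4133 − 827) = 1586.88/3306 = 0.48
MPC = 1 − MPS = 0.52
Autonomous saving = -134.04 − 0.48(827) = -531, so a = 531
C = 531 + 0.52(8428) = 531 + 4382.56 = 4913.56

C = 4913.56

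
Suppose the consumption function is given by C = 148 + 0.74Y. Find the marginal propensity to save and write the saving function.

MPS = 1 − MPC = 1 − 0.74 = 0.26
S = Y − C = -148 + 0.26Y

MPS = 0.26; S = -148 + 0.26Y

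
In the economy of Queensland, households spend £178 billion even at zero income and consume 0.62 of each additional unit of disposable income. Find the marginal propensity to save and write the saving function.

MPS = 0.38; S = -178 + 0.38Y

MPS = 1 − MPC = 1 − 0.62 = 0.38
S = Y − C = -178 + 0.38Y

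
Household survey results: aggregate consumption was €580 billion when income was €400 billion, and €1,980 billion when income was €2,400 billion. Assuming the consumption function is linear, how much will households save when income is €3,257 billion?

S = 677.1

MPC = (1980 − 580)/(2400 − 400) = 1400/2000 = 0.7
a = 580 − 0.7(400) = 580 − 280 = 300
C = 300 + 0.7(3257) = 2579.9
S = 3257 − 2579.9 = 677.1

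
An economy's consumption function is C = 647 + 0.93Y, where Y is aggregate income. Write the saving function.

S = -647 + 0.07Y

S = Y − C = Y − (647 + 0.93Y) = -647 + (1 − 0.93)Y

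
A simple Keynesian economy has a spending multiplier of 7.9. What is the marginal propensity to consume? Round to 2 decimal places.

k = 1/(1 − MPC), so 1 − MPC = 1/k = 1/7.9 = 0.1266
MPC = 1 − 0.1266 = 0.87

MPC = 0.87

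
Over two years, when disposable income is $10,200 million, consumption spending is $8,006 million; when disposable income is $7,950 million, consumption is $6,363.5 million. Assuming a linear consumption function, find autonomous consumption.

MPC = ΔC/ΔY = (8006 − 6363.5)/(10200 − 7950) = 1642.5/2250 = 0.73
a = C − MPC·Y = 6363.5 − 0.73(7950) = 6363.5 − 5803.5 = 560

a = 560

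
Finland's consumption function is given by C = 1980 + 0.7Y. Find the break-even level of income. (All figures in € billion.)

At break-even, C = Y: 1980 + 0.7Y = Y
0.3Y = 1980, so Y = 1980/0.3 = 6600

Y = 6600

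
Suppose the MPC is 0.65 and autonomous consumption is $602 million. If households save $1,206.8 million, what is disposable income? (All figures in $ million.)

Y = 5168

S = Y − C = -602 + 0.35Y
-602 + 0.35Y = 1206.8, so 0.35Y = 1808.8 and Y = 5168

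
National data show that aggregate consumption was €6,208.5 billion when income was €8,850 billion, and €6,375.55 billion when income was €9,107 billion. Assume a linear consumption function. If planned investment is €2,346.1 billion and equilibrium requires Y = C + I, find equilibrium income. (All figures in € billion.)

MPC = (6375.55 − 6208.5)/(9107 − 8850) = 167.05/257 = 0.65
a = 6208.5 − 0.65(8850) = 456
Equilibrium: Y = 456 + 0.65Y + 2346.1
0.35Y = 2802.1, so Y = 2802.1/0.35 = 8006

Y = 8006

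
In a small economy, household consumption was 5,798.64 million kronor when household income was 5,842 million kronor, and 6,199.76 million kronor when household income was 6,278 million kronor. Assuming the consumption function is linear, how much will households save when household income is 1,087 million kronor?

MPC = (6199.76 − 5798.64)/(6278 − 5842) = 401.12/436 = 0.92
a = 5798.64 − 0.92(5842) = 5798.64 − 5374.64 = 424
C = 424 + 0.92(1087) = 1424.04
S = 1087 − 1424.04 = -337.04

S = -337.04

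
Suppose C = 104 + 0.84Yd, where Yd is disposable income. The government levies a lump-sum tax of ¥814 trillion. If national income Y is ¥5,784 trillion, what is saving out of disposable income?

S = 691.2

Yd = Y − T = 5784 − 814 = 4970
C = 104 + 0.84(4970) = 104 + 4174.8 = 4278.8
S = Yd − C = 4970 − 4278.8 = 691.2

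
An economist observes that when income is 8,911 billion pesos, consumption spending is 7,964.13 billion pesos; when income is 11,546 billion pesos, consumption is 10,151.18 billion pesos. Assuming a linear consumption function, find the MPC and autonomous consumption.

MPC = 0.83; a = 568

MPC = ΔC/ΔY = (10151.18 − 7964.13)/(11546 − 8911) = 2187.05/2635 = 0.83
a = C − MPC·Y = 7964.13 − 0.83(8911) = 7964.13 − 7396.13 = 568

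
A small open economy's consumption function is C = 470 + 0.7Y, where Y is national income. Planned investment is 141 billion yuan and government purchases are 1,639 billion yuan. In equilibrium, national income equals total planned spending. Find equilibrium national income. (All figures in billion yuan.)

Y = C + I + G = 470 + 0.7Y + 141 + 1639
Y − 0.7Y = 2250
0.3Y = 2250, so Y = 2250/0.3 = 7500

Y = 7500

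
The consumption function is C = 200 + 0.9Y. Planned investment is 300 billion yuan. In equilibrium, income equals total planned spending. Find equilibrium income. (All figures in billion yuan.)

Y = 5000

Y = C + I = 200 + 0.9Y + 300
Y − 0.9Y = 500
0.1Y = 500, so Y = 500/0.1 = 5000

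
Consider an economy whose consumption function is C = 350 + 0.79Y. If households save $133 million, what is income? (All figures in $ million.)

S = Y − C = -350 + 0.21Y
-350 + 0.21Y = 133, so 0.21Y = 483 and Y = 2300

Y = 2300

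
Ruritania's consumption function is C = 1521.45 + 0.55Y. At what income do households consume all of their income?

Y = 3381

At break-even, C = Y: 1521.45 + 0.55Y = Y
0.45Y = 1521.45, so Y = 1521.45/0.45 = 3381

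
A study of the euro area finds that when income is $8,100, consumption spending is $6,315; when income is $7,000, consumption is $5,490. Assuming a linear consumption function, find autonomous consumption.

a = 240

MPC = ΔC/ΔY = (6315 − 5490)/(8100 − 7000) = 825/1100 = 0.75
a = C − MPC·Y = 5490 − 0.75(7000) = 5490 − 5250 = 240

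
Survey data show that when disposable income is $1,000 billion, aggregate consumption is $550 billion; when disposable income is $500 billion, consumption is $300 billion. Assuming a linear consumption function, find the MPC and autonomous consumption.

MPC = ΔC/ΔY = (550 − 300)/(1000 − 500) = 250/500 = 0.5
a = C − MPC·Y = 300 − 0.5(500) = 300 − 250 = 50

MPC = 0.5; a = 50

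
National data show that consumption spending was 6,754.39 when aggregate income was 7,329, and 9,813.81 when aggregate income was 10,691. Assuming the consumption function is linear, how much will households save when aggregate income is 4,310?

S = 302.9

MPC = (9813.81 − 6754.39)/(10691 − 7329) = 3059.42/3362 = 0.91
a = 6754.39 − 0.91(7329) = 6754.39 − 6669.39 = 85
C = 85 + 0.91(4310) = 4007.1
S = 4310 − 4007.1 = 302.9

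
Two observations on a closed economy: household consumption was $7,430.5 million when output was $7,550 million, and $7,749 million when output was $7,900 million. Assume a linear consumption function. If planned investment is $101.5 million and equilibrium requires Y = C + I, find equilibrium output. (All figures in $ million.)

Y = 7350

MPC = (7749 − 7430.5)/(7900 − 7550) = 318.5/350 = 0.91
a = 7430.5 − 0.91(7550) = 560
Equilibrium: Y = 560 + 0.91Y + 101.5
0.09Y = 661.5, so Y = 661.5/0.09 = 7350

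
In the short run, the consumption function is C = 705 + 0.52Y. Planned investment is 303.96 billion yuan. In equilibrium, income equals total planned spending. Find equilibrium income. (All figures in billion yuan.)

Y = 2102

Y = C + I = 705 + 0.52Y + 303.96
Y − 0.52Y = 1008.96
0.48Y = 1008.96, so Y = 1008.96/0.48 = 2102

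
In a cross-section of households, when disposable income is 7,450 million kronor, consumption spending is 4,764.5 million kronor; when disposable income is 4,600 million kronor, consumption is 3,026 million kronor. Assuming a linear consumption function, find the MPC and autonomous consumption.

MPC = 0.61; a = 220

MPC = ΔC/ΔY = (4764.5 − 3026)/(7450 − 4600) = 1738.5/2850 = 0.61
a = C − MPC·Y = 3026 − 0.61(4600) = 3026 − 2806 = 220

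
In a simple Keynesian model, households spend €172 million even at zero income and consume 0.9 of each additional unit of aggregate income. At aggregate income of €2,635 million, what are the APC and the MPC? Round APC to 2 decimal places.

MPC = 0.9 (the slope of the consumption function)
C = 172 + 0.9(2635) = 2543.5, so APC = 2543.5/2635 = 0.97

APC = 0.97; MPC = 0.9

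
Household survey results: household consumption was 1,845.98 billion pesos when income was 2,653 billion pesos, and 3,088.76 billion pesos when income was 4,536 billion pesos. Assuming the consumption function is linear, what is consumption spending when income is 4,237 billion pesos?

C = 2891.42

MPC = (3088.76 − 1845.98)/(4536 − 2653) = 1242.78/1883 = 0.66
a = 1845.98 − 0.66(2653) = 1845.98 − 1750.98 = 95
C = 95 + 0.66(4237) = 95 + 2796.42 = 2891.42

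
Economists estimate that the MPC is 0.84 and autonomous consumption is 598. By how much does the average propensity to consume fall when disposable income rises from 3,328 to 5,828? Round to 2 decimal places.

At Y = 3328: C = 598 + 0.84(3328) = 3393.52, APC = 3393.52/3328 = 1.020
At Y = 5828: C = 5493.52, APC = 5493.52/5828 = 0.943
Fall in APC = 1.020 − 0.943 = 0.077 ≈ 0.08

ΔAPC = 0.08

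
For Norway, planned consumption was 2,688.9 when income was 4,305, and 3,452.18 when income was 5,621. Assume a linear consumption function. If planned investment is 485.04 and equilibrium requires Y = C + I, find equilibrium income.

Y = 1612

MPC = (3452.18 − 2688.9)/(5621 − 4305) = 763.28/1316 = 0.58
a = 2688.9 − 0.58(4305) = 192
Equilibrium: Y = 192 + 0.58Y + 485.04
0.42Y = 677.04, so Y = 677.04/0.42 = 1612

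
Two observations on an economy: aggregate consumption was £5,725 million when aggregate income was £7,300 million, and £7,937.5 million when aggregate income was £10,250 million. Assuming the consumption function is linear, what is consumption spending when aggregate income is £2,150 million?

MPC = (7937.5 − 5725)/(10250 − 7300) = 2212.5/2950 = 0.75
a = 5725 − 0.75(7300) = 5725 − 5475 = 250
C = 250 + 0.75(2150) = 250 + 1612.5 = 1862.5

C = 1862.5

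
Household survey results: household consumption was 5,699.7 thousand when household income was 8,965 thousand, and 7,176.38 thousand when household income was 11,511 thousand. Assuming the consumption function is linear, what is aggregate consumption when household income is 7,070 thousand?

C = 4600.6

MPC = (7176.38 − 5699.7)/(11511 − 8965) = 1476.68/2546 = 0.58
a = 5699.7 − 0.58(8965) = 5699.7 − 5199.7 = 500
C = 500 + 0.58(7070) = 500 + 4100.6 = 4600.6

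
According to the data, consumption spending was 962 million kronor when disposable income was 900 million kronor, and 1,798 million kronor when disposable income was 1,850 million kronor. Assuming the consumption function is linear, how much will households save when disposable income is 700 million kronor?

MPC = (1798 − 962)/(1850 − 900) = 836/950 = 0.88
a = 962 − 0.88(900) = 962 − 792 = 170
C = 170 + 0.88(700) = 786
S = 700 − 786 = -86

S = -86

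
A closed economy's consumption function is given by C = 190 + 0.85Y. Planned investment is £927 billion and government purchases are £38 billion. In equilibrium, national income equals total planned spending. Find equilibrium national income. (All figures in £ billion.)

Y = C + I + G = 190 + 0.85Y + 927 + 38
Y − 0.85Y = 1155
0.15Y = 1155, so Y = 1155/0.15 = 7700

Y = 7700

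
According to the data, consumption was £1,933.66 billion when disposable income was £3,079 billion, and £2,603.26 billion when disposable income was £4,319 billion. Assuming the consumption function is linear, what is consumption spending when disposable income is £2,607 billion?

MPC = (2603.26 − 1933.66)/(4319 − 3079) = 669.6/1240 = 0.54
a = 1933.66 − 0.54(3079) = 1933.66 − 1662.66 = 271
C = 271 + 0.54(2607) = 271 + 1407.78 = 1678.78

C = 1678.78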